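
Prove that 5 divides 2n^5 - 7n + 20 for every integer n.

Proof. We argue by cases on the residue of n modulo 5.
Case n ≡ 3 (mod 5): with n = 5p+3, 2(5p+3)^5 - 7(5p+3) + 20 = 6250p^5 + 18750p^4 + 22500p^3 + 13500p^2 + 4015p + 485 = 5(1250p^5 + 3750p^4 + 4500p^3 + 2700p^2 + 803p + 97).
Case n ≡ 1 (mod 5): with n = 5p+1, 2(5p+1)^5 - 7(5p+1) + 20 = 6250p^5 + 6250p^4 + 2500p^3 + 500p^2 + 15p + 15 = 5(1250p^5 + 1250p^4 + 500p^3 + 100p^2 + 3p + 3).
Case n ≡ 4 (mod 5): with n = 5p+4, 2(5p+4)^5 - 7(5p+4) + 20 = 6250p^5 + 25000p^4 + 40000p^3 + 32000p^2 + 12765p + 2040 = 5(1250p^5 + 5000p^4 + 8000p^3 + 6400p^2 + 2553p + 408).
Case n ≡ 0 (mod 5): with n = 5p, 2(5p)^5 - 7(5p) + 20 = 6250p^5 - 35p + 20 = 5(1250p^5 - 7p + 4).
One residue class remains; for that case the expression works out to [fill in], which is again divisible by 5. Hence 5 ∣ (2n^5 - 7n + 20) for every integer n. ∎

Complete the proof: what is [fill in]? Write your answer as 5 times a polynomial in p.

5(1250p^5 + 2500p^4 + 2000p^3 + 800p^2 + 153p + 14)

Only n ≡ 2 (mod 5) is unaccounted for. Put n = 5p+2:
2(5p+2)^5 - 7(5p+2) + 20 expands to 6250p^5 + 12500p^4 + 10000p^3 + 4000p^2 + 765p + 70,
and factoring out 5 leaves 5(1250p^5 + 2500p^4 + 2000p^3 + 800p^2 + 153p + 14).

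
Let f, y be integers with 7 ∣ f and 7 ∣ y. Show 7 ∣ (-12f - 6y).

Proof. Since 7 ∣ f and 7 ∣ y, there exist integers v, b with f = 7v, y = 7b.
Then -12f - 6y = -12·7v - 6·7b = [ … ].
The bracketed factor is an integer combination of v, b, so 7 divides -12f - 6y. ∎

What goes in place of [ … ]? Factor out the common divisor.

7(-6b - 12v)

Each term has a factor of 7: -12·7v - 6·7b = 7·(-6b - 12v).
Since -6b - 12v is an integer, 7 ∣ (-12f - 6y).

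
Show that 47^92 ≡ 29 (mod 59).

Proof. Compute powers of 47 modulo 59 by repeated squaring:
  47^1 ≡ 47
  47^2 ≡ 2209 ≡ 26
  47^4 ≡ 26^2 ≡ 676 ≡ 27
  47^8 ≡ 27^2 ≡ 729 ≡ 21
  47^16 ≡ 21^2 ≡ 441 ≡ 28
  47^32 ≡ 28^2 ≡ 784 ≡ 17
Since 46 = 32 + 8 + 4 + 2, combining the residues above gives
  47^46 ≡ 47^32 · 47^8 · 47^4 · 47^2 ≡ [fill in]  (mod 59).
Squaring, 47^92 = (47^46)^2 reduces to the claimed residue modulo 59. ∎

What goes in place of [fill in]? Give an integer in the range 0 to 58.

Multiply the listed residues: 17 · 21 · 27 · 26 = 357 → 9639 → 250614.
Reducing modulo 59: 250614 = 4247·59 + 41, so 47^46 ≡ 41.

41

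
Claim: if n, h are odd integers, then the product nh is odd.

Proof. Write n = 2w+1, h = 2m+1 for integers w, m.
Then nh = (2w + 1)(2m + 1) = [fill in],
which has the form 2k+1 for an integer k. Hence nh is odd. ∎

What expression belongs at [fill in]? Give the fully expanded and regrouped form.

(2w + 1)(2m + 1) = 4mw + 2m + 2w + 1
= 2(2mw + m + w) + 1.
Since 2mw + m + w is an integer, the product is of the form 2k+1 for an integer k.

2(2mw + m + w) + 1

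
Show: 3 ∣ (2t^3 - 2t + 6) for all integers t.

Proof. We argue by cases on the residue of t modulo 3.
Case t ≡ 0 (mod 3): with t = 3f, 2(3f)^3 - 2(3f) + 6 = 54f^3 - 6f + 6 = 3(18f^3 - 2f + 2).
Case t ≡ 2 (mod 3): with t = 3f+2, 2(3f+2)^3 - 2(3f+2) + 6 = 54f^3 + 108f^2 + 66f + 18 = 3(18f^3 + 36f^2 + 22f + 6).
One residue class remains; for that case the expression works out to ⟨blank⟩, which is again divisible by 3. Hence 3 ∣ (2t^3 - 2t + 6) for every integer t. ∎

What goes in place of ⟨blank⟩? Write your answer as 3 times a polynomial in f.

3(18f^3 + 18f^2 + 4f + 2)

The residues treated are {0, 2}, so the missing case is t ≡ 1 (mod 3); write t = 3f+1.
Then 2(3f+1)^3 - 2(3f+1) + 6 = 54f^3 + 54f^2 + 12f + 6 = 3(18f^3 + 18f^2 + 4f + 2).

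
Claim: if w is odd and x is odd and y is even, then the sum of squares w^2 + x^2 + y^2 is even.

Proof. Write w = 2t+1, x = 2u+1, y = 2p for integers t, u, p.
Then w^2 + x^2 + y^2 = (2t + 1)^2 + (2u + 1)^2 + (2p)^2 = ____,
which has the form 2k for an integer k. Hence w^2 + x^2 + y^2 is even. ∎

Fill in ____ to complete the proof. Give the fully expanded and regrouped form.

2(2p^2 + 2t^2 + 2t + 2u^2 + 2u + 1)

Expanding: (2t + 1)^2 + (2u + 1)^2 + (2p)^2 = 4p^2 + 4t^2 + 4t + 4u^2 + 4u + 2.
Every term is even; pulling out the factor of 2 gives 2(2p^2 + 2t^2 + 2t + 2u^2 + 2u + 1).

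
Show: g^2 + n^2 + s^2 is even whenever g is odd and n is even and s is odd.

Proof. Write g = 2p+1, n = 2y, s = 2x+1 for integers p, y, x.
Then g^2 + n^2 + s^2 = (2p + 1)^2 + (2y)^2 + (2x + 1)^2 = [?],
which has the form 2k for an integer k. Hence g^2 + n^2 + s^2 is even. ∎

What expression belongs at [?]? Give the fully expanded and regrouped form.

(2p + 1)^2 + (2y)^2 + (2x + 1)^2 = 4p^2 + 4p + 4x^2 + 4x + 4y^2 + 2
= 2(2p^2 + 2p + 2x^2 + 2x + 2y^2 + 1).
Since 2p^2 + 2p + 2x^2 + 2x + 2y^2 + 1 is an integer, the sum of squares is of the form 2k for an integer k.

2(2p^2 + 2p + 2x^2 + 2x + 2y^2 + 1)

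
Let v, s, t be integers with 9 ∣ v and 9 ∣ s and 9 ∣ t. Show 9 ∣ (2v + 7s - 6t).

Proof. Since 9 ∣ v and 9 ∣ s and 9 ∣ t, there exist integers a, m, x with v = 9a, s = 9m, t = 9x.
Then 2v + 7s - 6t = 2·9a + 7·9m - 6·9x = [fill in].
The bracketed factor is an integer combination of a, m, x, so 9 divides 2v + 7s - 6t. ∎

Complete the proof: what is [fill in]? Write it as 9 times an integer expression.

9(2a + 7m - 6x)

Each term has a factor of 9: 2·9a + 7·9m - 6·9x = 9·(2a + 7m - 6x).
Since 2a + 7m - 6x is an integer, 9 ∣ (2v + 7s - 6t).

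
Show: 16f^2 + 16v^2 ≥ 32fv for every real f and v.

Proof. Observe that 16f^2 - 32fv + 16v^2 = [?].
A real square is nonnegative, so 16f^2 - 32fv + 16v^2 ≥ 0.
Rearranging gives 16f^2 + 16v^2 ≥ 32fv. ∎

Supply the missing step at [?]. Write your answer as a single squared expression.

(4f - 4v)^2

The leading and trailing coefficients are 4^2 and 4^2, and 32 = 2·4·4, so the trinomial is (4f - 4v)^2.
Hence 16f^2 - 32fv + 16v^2 ≥ 0.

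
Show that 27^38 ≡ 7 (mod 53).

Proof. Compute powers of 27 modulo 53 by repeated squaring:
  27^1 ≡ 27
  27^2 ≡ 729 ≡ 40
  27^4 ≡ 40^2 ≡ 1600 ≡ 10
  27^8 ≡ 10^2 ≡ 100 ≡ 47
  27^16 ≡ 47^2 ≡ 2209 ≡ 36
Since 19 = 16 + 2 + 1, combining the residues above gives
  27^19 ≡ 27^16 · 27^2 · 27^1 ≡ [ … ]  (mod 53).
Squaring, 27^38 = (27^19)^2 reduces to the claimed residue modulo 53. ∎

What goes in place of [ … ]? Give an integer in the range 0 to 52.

27^16 · 27^2 · 27^1 ≡ 36 · 40 · 27 = 38880.
38880 mod 53 = 31, so 27^19 ≡ 31 (mod 53).

31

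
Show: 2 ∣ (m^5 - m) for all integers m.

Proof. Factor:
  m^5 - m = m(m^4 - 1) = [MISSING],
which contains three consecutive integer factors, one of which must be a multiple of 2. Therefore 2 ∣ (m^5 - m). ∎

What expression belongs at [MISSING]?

(m - 1)m(m + 1)(m^2 + 1)

m^4 - 1 = (m^2 - 1)(m^2 + 1), and m^2 - 1 = (m-1)(m+1).
So m(m^4 - 1) = (m - 1)m(m + 1)(m^2 + 1).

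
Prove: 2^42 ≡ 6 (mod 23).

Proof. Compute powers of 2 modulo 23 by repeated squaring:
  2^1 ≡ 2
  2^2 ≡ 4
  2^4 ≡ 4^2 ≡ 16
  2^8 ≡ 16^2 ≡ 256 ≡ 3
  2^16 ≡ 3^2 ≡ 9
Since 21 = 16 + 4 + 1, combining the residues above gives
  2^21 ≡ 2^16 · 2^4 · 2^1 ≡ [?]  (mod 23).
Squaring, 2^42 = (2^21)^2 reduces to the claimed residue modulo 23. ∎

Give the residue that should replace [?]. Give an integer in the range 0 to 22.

12

2^16 · 2^4 · 2^1 ≡ 9 · 16 · 2 = 288.
288 mod 23 = 12, so 2^21 ≡ 12 (mod 23).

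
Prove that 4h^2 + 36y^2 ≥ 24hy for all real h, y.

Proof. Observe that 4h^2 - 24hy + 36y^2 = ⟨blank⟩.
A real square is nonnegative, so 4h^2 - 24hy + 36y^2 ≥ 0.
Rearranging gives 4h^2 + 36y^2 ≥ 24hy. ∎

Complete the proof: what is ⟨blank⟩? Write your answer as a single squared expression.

The leading and trailing coefficients are 2^2 and 6^2, and 24 = 2·2·6, so the trinomial is (2h - 6y)^2.
Hence 4h^2 - 24hy + 36y^2 ≥ 0.

(2h - 6y)^2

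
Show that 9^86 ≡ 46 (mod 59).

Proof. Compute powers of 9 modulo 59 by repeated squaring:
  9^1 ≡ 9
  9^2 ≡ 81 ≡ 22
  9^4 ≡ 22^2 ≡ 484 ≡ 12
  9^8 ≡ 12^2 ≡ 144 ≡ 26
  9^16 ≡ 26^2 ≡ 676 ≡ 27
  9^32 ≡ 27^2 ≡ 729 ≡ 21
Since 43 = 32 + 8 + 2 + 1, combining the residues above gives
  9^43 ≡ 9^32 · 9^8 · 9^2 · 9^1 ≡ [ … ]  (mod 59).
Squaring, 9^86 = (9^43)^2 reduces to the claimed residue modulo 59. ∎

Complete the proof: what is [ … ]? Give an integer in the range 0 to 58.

Multiply the listed residues: 21 · 26 · 22 · 9 = 546 → 12012 → 108108.
Reducing modulo 59: 108108 = 1832·59 + 20, so 9^43 ≡ 20.

20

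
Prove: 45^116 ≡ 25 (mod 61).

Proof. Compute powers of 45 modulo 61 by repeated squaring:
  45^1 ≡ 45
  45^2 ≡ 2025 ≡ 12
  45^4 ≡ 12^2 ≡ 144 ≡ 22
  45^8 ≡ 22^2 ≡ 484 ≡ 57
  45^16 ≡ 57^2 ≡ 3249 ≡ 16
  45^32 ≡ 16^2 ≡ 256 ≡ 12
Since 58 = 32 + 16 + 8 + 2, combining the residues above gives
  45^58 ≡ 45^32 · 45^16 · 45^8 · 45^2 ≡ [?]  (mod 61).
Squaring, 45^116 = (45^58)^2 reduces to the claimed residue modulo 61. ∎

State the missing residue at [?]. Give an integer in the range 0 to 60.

56

Multiply the listed residues: 12 · 16 · 57 · 12 = 192 → 10944 → 131328.
Reducing modulo 61: 131328 = 2152·61 + 56, so 45^58 ≡ 56.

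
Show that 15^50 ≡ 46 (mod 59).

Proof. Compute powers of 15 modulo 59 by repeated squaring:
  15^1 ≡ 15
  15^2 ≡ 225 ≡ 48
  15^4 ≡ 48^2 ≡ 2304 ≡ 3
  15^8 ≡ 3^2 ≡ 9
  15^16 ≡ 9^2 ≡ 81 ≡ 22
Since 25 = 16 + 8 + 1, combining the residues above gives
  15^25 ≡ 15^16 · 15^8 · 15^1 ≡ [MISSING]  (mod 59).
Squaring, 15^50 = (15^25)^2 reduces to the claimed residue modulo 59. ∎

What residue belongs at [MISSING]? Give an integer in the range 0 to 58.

15^16 · 15^8 · 15^1 ≡ 22 · 9 · 15 = 2970.
2970 mod 59 = 20, so 15^25 ≡ 20 (mod 59).

20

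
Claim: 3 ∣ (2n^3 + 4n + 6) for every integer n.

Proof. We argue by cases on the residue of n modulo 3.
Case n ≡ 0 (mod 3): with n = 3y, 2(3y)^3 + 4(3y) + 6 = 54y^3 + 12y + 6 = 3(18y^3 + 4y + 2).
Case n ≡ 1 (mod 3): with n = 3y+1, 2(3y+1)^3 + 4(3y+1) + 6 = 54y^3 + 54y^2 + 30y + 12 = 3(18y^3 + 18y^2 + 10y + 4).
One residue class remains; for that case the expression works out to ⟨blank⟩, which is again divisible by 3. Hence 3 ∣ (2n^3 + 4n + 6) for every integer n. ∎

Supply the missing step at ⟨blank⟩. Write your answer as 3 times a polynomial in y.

The residues treated are {0, 1}, so the missing case is n ≡ 2 (mod 3); write n = 3y+2.
Then 2(3y+2)^3 + 4(3y+2) + 6 = 54y^3 + 108y^2 + 84y + 30 = 3(18y^3 + 36y^2 + 28y + 10).

3(18y^3 + 36y^2 + 28y + 10)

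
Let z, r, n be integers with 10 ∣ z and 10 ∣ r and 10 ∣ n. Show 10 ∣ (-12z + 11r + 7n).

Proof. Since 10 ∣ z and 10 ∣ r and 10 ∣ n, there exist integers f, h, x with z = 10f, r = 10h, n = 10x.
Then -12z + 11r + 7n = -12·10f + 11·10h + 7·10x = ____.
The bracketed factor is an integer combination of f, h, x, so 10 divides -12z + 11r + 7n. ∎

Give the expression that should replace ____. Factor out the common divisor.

Pull the common 10 out of every term: -12·10f + 11·10h + 7·10x = 10(-12f + 11h + 7x).
-12f + 11h + 7x is an integer, which exhibits the divisibility.

10(-12f + 11h + 7x)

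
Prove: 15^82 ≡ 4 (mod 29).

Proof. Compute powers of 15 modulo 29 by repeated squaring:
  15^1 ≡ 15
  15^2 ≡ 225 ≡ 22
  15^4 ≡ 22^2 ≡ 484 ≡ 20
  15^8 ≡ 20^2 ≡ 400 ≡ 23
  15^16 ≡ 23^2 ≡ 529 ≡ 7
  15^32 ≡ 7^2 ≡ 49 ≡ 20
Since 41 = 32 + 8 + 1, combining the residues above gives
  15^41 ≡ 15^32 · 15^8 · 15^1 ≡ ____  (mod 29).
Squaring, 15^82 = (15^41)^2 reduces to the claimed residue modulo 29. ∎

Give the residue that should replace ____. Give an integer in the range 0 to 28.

27

15^32 · 15^8 · 15^1 ≡ 20 · 23 · 15 = 6900.
6900 mod 29 = 27, so 15^41 ≡ 27 (mod 29).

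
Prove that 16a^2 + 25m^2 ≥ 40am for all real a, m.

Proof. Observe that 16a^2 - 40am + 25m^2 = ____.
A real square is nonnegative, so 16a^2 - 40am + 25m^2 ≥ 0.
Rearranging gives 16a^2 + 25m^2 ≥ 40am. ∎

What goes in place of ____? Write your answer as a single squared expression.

The leading and trailing coefficients are 4^2 and 5^2, and 40 = 2·4·5, so the trinomial is (4a - 5m)^2.
Hence 16a^2 - 40am + 25m^2 ≥ 0.

(4a - 5m)^2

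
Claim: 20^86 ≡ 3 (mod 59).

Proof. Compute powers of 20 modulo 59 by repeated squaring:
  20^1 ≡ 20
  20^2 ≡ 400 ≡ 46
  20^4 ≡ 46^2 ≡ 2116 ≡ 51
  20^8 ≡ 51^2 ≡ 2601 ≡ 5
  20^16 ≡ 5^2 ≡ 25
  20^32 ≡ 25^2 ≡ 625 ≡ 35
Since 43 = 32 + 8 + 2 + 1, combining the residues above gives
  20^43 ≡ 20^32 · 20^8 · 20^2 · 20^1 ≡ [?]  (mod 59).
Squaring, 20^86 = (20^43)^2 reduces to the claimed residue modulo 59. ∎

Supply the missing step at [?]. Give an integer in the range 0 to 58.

48

Multiply the listed residues: 35 · 5 · 46 · 20 = 175 → 8050 → 161000.
Reducing modulo 59: 161000 = 2728·59 + 48, so 20^43 ≡ 48.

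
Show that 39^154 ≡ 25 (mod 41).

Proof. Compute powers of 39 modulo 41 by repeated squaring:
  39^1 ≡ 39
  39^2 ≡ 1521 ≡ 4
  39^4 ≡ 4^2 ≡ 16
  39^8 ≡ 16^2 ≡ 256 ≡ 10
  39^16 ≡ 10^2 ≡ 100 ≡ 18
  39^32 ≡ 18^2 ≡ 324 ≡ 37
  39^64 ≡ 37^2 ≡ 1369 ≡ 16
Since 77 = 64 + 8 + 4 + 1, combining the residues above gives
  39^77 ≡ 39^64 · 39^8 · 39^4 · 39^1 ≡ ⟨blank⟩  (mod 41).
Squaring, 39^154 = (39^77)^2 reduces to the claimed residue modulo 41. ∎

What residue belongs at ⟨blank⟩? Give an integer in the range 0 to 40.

Multiply the listed residues: 16 · 10 · 16 · 39 = 160 → 2560 → 99840.
Reducing modulo 41: 99840 = 2435·41 + 5, so 39^77 ≡ 5.

5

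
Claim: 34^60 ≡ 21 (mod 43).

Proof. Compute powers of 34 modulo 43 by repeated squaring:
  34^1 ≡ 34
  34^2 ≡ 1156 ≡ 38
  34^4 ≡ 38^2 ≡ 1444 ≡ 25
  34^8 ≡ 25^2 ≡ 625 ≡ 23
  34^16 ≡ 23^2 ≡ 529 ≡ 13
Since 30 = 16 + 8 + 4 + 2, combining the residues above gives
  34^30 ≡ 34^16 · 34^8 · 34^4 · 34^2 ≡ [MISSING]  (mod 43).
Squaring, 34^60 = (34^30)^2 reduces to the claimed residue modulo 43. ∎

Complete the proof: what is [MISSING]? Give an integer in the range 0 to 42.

Multiply the listed residues: 13 · 23 · 25 · 38 = 299 → 7475 → 284050.
Reducing modulo 43: 284050 = 6605·43 + 35, so 34^30 ≡ 35.

35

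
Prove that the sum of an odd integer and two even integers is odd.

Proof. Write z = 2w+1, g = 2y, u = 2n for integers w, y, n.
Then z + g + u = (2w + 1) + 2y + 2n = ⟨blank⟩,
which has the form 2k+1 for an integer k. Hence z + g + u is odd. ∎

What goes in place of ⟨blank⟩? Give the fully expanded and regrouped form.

Expanding: (2w + 1) + 2y + 2n = 2n + 2w + 2y + 1.
Every term except the constant is even, so this is 2(n + w + y) + 1,
and n + w + y ∈ ℤ gives the required form.

2(n + w + y) + 1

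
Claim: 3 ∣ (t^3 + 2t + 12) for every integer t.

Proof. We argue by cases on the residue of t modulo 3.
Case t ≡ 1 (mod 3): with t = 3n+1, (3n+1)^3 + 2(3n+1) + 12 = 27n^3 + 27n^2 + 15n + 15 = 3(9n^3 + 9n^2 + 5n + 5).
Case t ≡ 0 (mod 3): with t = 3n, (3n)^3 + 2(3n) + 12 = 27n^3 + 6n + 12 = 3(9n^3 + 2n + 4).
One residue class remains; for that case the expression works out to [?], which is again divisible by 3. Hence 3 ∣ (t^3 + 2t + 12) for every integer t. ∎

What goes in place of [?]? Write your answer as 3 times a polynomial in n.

3(9n^3 + 18n^2 + 14n + 8)

The residues treated are {1, 0}, so the missing case is t ≡ 2 (mod 3); write t = 3n+2.
Then (3n+2)^3 + 2(3n+2) + 12 = 27n^3 + 54n^2 + 42n + 24 = 3(9n^3 + 18n^2 + 14n + 8).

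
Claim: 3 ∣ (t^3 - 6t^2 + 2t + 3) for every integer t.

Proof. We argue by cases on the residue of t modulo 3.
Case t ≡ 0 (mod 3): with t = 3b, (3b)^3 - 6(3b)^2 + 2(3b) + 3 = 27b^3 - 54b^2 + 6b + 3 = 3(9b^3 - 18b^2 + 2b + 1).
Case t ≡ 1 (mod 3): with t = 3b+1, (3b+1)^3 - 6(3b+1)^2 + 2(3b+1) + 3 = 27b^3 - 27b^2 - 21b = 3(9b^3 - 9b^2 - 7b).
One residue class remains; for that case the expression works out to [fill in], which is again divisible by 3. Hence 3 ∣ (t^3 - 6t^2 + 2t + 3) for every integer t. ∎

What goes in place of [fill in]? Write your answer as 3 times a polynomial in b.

3(9b^3 - 10b - 3)

Only t ≡ 2 (mod 3) is unaccounted for. Put t = 3b+2:
(3b+2)^3 - 6(3b+2)^2 + 2(3b+2) + 3 expands to 27b^3 - 30b - 9,
and factoring out 3 leaves 3(9b^3 - 10b - 3).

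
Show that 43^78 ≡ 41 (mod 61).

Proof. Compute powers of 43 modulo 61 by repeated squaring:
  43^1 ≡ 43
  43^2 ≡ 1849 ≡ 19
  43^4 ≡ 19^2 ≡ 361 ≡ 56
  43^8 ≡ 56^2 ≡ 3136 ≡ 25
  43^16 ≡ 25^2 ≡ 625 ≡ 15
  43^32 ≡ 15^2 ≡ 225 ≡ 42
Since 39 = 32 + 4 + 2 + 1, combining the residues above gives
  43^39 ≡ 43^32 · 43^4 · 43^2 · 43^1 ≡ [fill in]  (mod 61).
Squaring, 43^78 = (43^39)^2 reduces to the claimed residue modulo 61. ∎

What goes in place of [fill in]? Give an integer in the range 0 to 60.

23

Multiply the listed residues: 42 · 56 · 19 · 43 = 2352 → 44688 → 1921584.
Reducing modulo 61: 1921584 = 31501·61 + 23, so 43^39 ≡ 23.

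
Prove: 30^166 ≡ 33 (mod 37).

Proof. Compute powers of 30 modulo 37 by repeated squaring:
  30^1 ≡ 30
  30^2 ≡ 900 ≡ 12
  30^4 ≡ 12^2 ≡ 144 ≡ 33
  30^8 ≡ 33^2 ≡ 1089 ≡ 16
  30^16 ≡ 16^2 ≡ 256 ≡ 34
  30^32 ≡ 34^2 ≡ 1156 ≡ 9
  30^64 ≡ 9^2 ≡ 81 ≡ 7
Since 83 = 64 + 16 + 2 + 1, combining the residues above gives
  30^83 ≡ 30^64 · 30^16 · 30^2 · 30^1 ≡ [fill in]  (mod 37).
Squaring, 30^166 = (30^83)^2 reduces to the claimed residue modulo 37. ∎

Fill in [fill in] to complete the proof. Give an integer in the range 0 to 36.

Multiply the listed residues: 7 · 34 · 12 · 30 = 238 → 2856 → 85680.
Reducing modulo 37: 85680 = 2315·37 + 25, so 30^83 ≡ 25.

25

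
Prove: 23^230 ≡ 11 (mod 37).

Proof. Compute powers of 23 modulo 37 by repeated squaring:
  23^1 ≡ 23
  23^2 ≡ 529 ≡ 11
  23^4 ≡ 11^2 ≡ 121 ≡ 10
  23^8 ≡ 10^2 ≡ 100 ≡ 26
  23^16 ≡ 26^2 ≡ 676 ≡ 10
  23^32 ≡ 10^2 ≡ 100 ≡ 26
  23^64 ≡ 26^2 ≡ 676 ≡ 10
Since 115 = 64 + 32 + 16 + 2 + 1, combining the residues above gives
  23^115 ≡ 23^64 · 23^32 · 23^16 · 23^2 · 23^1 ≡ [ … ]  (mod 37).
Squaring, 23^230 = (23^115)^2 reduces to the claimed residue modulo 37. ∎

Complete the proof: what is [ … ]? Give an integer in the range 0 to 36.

14

Multiply the listed residues: 10 · 26 · 10 · 11 · 23 = 260 → 2600 → 28600 → 657800.
Reducing modulo 37: 657800 = 17778·37 + 14, so 23^115 ≡ 14.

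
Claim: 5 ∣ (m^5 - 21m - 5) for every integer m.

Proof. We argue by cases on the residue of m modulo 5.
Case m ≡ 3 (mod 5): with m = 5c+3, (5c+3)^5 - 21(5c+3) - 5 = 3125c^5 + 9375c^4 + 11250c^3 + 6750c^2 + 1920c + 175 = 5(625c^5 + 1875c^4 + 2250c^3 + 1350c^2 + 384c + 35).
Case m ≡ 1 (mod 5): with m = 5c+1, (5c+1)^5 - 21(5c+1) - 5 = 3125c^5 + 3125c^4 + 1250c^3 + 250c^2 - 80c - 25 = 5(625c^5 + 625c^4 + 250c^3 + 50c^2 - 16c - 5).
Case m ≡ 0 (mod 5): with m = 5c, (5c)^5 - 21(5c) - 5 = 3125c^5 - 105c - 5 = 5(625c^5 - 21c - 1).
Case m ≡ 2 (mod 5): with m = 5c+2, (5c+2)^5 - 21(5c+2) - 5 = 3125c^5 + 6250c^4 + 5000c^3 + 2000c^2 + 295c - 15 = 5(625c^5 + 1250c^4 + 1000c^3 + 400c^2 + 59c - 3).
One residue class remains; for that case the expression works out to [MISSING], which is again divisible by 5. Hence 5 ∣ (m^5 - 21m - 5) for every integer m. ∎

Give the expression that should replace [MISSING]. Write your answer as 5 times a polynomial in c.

The residues treated are {3, 1, 0, 2}, so the missing case is m ≡ 4 (mod 5); write m = 5c+4.
Then (5c+4)^5 - 21(5c+4) - 5 = 3125c^5 + 12500c^4 + 20000c^3 + 16000c^2 + 6295c + 935 = 5(625c^5 + 2500c^4 + 4000c^3 + 3200c^2 + 1259c + 187).

5(625c^5 + 2500c^4 + 4000c^3 + 3200c^2 + 1259c + 187)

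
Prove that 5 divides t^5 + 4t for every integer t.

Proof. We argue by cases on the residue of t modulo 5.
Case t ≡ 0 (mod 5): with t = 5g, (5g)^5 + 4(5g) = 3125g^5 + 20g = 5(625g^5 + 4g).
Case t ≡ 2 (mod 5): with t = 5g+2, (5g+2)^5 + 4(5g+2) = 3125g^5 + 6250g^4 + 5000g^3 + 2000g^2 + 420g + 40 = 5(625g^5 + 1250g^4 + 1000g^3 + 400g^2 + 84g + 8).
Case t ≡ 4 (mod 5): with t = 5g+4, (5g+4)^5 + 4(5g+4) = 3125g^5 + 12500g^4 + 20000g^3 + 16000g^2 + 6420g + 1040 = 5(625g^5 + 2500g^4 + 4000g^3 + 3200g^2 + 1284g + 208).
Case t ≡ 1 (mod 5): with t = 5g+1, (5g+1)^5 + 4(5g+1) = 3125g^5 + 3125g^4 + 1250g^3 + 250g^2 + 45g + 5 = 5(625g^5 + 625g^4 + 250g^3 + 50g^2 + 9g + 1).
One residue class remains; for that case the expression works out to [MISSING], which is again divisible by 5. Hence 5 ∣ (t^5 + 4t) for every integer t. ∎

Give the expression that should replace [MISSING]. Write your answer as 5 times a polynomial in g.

The residues treated are {0, 2, 4, 1}, so the missing case is t ≡ 3 (mod 5); write t = 5g+3.
Then (5g+3)^5 + 4(5g+3) = 3125g^5 + 9375g^4 + 11250g^3 + 6750g^2 + 2045g + 255 = 5(625g^5 + 1875g^4 + 2250g^3 + 1350g^2 + 409g + 51).

5(625g^5 + 1875g^4 + 2250g^3 + 1350g^2 + 409g + 51)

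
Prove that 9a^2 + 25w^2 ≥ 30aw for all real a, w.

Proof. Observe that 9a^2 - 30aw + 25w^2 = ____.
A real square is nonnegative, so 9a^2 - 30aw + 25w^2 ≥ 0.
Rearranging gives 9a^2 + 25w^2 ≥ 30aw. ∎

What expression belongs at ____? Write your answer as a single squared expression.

9a^2 - 30aw + 25w^2 is a perfect-square trinomial: the outer terms are (3a)^2 and (5w)^2, and the cross term is -2·3a·5w.
So 9a^2 - 30aw + 25w^2 = (3a - 5w)^2 ≥ 0.

(3a - 5w)^2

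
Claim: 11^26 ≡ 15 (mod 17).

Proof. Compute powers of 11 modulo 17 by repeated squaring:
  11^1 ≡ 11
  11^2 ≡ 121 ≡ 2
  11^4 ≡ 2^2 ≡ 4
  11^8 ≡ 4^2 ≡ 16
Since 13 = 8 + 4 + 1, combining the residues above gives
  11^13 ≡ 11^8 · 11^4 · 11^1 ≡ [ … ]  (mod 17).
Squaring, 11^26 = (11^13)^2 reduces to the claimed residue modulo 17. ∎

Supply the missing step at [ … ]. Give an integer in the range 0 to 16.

7

11^8 · 11^4 · 11^1 ≡ 16 · 4 · 11 = 704.
704 mod 17 = 7, so 11^13 ≡ 7 (mod 17).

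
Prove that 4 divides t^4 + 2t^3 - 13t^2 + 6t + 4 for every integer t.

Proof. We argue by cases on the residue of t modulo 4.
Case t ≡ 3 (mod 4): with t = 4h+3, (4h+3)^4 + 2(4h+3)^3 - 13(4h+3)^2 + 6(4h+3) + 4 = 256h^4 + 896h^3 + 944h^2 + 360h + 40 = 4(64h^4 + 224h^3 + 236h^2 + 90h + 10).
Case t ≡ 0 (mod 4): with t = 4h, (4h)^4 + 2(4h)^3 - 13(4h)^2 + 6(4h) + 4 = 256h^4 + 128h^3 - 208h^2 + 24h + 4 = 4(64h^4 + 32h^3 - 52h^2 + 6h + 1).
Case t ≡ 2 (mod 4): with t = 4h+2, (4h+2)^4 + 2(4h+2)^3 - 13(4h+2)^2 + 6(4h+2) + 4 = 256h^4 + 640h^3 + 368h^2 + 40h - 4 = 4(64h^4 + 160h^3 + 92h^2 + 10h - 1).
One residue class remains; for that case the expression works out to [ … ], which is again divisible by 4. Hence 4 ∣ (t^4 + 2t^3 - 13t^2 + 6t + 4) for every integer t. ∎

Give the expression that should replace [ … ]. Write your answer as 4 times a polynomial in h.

Only t ≡ 1 (mod 4) is unaccounted for. Put t = 4h+1:
(4h+1)^4 + 2(4h+1)^3 - 13(4h+1)^2 + 6(4h+1) + 4 expands to 256h^4 + 384h^3 - 16h^2 - 40h,
and factoring out 4 leaves 4(64h^4 + 96h^3 - 4h^2 - 10h).

4(64h^4 + 96h^3 - 4h^2 - 10h)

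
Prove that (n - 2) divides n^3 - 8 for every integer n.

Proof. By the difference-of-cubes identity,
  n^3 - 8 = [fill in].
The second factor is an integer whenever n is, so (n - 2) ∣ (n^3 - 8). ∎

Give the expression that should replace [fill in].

(n - 2)(n^2 + 2n + 4)

a^3 - b^3 = (a - b)(a^2 + ab + b^2). With a = n, b = 2:
n^3 - 8 = (n - 2)(n^2 + 2n + 4).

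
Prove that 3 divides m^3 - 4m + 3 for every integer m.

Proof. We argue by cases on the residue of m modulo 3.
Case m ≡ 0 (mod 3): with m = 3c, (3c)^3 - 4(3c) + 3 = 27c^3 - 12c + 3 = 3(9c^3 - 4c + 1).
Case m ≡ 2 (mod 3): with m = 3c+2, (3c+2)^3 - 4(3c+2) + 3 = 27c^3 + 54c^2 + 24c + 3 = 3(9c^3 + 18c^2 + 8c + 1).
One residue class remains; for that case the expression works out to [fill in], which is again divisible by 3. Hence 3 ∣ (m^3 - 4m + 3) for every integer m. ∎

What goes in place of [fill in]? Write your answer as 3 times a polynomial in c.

The residues treated are {0, 2}, so the missing case is m ≡ 1 (mod 3); write m = 3c+1.
Then (3c+1)^3 - 4(3c+1) + 3 = 27c^3 + 27c^2 - 3c = 3(9c^3 + 9c^2 - c).

3(9c^3 + 9c^2 - c)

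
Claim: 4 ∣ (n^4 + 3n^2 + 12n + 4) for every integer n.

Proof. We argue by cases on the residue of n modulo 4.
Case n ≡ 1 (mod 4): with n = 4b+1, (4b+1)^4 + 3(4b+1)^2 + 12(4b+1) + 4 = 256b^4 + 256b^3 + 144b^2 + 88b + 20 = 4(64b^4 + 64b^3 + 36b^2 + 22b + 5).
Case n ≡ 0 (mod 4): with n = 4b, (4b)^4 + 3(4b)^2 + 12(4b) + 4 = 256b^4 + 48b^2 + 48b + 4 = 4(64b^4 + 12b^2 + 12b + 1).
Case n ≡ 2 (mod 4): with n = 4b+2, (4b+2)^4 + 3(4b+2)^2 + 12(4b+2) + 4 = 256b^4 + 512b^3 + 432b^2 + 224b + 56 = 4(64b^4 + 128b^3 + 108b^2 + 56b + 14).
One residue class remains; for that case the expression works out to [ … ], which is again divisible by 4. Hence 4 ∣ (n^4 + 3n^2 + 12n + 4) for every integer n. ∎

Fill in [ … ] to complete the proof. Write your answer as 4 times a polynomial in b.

4(64b^4 + 192b^3 + 228b^2 + 138b + 37)

Only n ≡ 3 (mod 4) is unaccounted for. Put n = 4b+3:
(4b+3)^4 + 3(4b+3)^2 + 12(4b+3) + 4 expands to 256b^4 + 768b^3 + 912b^2 + 552b + 148,
and factoring out 4 leaves 4(64b^4 + 192b^3 + 228b^2 + 138b + 37).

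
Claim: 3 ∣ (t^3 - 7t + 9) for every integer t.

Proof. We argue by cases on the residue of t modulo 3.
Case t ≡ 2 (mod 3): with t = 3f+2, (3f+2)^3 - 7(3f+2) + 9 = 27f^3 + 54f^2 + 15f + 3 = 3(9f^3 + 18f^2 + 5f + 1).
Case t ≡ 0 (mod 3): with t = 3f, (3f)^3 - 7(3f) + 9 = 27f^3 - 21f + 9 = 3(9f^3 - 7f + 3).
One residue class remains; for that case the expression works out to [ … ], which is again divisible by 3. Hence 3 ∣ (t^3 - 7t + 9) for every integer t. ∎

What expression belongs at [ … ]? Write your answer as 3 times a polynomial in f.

The residues treated are {2, 0}, so the missing case is t ≡ 1 (mod 3); write t = 3f+1.
Then (3f+1)^3 - 7(3f+1) + 9 = 27f^3 + 27f^2 - 12f + 3 = 3(9f^3 + 9f^2 - 4f + 1).

3(9f^3 + 9f^2 - 4f + 1)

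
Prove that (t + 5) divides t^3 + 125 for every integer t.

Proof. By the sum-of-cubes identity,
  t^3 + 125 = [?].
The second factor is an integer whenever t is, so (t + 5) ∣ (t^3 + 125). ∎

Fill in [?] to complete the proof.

Polynomial division of t^3 + 125 by t + 5 leaves remainder 0 and quotient t^2 - 5t + 25.
Hence t^3 + 125 = (t + 5)(t^2 - 5t + 25).

(t + 5)(t^2 - 5t + 25)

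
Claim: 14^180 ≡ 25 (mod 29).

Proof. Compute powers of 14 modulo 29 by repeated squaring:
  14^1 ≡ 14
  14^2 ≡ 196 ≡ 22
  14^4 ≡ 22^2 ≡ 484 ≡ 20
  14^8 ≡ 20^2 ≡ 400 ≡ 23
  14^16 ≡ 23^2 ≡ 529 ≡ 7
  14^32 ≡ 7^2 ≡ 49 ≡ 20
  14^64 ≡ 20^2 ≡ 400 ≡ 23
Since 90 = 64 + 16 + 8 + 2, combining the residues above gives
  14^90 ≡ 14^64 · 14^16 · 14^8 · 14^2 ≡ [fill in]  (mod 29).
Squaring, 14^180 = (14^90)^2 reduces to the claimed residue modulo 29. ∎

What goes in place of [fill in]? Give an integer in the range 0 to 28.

Multiply the listed residues: 23 · 7 · 23 · 22 = 161 → 3703 → 81466.
Reducing modulo 29: 81466 = 2809·29 + 5, so 14^90 ≡ 5.

5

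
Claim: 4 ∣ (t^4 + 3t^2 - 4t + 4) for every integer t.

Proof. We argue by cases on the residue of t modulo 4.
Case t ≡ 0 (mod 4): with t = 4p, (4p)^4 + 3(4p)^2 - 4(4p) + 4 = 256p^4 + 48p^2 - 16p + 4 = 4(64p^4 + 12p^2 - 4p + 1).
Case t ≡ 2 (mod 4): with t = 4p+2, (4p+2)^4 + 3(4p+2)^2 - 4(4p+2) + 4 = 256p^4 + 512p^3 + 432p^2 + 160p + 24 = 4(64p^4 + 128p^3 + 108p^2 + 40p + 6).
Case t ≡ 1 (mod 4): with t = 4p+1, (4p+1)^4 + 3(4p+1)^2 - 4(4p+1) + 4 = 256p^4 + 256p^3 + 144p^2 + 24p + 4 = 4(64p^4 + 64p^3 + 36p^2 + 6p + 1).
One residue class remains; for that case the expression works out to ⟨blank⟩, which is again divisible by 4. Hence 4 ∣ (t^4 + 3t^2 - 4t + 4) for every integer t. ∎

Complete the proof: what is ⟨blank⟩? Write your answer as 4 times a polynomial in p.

4(64p^4 + 192p^3 + 228p^2 + 122p + 25)

Only t ≡ 3 (mod 4) is unaccounted for. Put t = 4p+3:
(4p+3)^4 + 3(4p+3)^2 - 4(4p+3) + 4 expands to 256p^4 + 768p^3 + 912p^2 + 488p + 100,
and factoring out 4 leaves 4(64p^4 + 192p^3 + 228p^2 + 122p + 25).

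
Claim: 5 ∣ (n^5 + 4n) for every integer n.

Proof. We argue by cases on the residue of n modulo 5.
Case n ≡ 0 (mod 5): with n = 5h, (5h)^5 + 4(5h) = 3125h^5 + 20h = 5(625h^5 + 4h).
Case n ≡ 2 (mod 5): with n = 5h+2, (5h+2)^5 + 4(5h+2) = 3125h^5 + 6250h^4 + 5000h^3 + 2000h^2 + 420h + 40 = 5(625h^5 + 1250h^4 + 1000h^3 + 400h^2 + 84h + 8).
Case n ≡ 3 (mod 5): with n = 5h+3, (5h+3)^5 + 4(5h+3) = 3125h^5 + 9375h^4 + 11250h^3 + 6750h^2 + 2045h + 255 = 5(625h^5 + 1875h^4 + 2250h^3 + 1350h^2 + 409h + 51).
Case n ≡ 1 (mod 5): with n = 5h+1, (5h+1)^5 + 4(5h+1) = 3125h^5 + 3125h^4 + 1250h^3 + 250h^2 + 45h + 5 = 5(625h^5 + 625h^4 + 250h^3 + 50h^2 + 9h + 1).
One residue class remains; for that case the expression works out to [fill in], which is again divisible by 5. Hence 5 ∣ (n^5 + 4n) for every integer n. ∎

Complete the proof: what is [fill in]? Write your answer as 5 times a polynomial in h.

The residues treated are {0, 2, 3, 1}, so the missing case is n ≡ 4 (mod 5); write n = 5h+4.
Then (5h+4)^5 + 4(5h+4) = 3125h^5 + 12500h^4 + 20000h^3 + 16000h^2 + 6420h + 1040 = 5(625h^5 + 2500h^4 + 4000h^3 + 3200h^2 + 1284h + 208).

5(625h^5 + 2500h^4 + 4000h^3 + 3200h^2 + 1284h + 208)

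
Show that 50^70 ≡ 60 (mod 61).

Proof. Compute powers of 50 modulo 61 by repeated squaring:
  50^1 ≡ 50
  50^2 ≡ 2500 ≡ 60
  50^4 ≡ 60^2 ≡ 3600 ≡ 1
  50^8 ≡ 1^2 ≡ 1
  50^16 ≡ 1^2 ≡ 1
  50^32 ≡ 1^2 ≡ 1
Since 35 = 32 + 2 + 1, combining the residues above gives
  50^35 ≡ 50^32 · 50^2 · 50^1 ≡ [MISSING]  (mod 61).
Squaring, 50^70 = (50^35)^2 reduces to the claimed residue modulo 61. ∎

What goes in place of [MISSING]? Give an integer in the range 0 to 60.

Multiply the listed residues: 1 · 60 · 50 = 60 → 3000.
Reducing modulo 61: 3000 = 49·61 + 11, so 50^35 ≡ 11.

11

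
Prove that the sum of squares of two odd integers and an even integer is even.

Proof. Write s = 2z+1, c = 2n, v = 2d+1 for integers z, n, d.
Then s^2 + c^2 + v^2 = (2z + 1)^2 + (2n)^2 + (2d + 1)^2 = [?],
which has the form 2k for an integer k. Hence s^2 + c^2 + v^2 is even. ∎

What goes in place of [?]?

2(2d^2 + 2d + 2n^2 + 2z^2 + 2z + 1)

Expanding: (2z + 1)^2 + (2n)^2 + (2d + 1)^2 = 4d^2 + 4d + 4n^2 + 4z^2 + 4z + 2.
Every term is even; pulling out the factor of 2 gives 2(2d^2 + 2d + 2n^2 + 2z^2 + 2z + 1).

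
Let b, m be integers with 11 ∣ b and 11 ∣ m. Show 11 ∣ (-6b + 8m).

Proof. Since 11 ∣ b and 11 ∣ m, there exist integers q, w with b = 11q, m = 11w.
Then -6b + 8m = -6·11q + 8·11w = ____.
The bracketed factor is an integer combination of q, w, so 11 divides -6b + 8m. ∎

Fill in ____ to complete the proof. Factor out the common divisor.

11(-6q + 8w)

Pull the common 11 out of every term: -6·11q + 8·11w = 11(-6q + 8w).
-6q + 8w is an integer, which exhibits the divisibility.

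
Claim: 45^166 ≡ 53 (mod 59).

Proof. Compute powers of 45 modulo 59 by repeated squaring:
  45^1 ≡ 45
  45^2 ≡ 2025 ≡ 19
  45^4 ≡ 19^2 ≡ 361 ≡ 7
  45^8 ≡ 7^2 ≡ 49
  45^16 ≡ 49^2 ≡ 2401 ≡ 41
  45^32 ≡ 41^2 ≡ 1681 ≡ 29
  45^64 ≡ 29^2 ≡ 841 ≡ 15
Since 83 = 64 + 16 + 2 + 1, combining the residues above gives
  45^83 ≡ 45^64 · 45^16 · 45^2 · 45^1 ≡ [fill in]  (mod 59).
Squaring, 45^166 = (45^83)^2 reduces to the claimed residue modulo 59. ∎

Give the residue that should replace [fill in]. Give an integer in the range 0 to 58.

17

Multiply the listed residues: 15 · 41 · 19 · 45 = 615 → 11685 → 525825.
Reducing modulo 59: 525825 = 8912·59 + 17, so 45^83 ≡ 17.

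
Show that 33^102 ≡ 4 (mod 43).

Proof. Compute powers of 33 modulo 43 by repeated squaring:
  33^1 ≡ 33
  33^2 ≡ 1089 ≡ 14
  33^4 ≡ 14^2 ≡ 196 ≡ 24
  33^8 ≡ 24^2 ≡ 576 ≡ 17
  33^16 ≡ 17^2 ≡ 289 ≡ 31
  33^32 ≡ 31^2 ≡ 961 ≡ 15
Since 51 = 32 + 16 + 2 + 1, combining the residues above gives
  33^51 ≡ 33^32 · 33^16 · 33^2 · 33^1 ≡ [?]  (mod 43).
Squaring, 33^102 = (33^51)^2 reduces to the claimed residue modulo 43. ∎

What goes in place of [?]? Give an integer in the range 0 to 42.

2

Multiply the listed residues: 15 · 31 · 14 · 33 = 465 → 6510 → 214830.
Reducing modulo 43: 214830 = 4996·43 + 2, so 33^51 ≡ 2.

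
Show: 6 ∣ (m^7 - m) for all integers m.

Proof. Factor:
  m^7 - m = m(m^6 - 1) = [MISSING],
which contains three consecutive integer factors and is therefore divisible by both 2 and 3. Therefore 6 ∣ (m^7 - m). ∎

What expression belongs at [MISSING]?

(m - 1)m(m + 1)(m^4 + m^2 + 1)

m^6 - 1 = (m^2 - 1)(m^4 + m^2 + 1), and m^2 - 1 = (m-1)(m+1).
So m(m^6 - 1) = (m - 1)m(m + 1)(m^4 + m^2 + 1).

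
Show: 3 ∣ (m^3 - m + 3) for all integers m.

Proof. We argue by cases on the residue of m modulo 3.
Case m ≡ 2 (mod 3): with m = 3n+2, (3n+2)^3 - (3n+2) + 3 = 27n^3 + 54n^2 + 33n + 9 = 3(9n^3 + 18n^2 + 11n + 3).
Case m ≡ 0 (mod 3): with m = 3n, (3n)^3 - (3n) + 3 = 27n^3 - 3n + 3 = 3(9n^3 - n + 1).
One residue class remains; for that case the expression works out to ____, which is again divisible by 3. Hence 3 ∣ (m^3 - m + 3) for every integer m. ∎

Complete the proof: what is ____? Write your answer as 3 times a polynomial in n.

3(9n^3 + 9n^2 + 2n + 1)

The residues treated are {2, 0}, so the missing case is m ≡ 1 (mod 3); write m = 3n+1.
Then (3n+1)^3 - (3n+1) + 3 = 27n^3 + 27n^2 + 6n + 3 = 3(9n^3 + 9n^2 + 2n + 1).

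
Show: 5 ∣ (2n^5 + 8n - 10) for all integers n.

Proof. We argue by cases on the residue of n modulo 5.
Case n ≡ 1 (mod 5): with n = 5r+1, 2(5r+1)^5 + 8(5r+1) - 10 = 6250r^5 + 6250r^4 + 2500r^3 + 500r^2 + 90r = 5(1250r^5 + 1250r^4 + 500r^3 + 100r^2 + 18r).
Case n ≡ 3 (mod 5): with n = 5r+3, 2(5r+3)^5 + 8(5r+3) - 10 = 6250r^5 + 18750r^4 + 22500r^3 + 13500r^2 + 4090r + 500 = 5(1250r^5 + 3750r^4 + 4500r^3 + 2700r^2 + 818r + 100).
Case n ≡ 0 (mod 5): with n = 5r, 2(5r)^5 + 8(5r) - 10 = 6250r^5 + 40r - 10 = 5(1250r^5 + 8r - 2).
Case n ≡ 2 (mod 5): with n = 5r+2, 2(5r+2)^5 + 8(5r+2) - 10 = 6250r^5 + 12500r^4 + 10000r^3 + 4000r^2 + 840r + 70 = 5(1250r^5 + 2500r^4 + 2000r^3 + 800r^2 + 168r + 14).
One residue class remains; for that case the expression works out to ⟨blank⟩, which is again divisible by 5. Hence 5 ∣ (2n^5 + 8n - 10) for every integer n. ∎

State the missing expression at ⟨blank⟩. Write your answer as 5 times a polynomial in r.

5(1250r^5 + 5000r^4 + 8000r^3 + 6400r^2 + 2568r + 414)

Only n ≡ 4 (mod 5) is unaccounted for. Put n = 5r+4:
2(5r+4)^5 + 8(5r+4) - 10 expands to 6250r^5 + 25000r^4 + 40000r^3 + 32000r^2 + 12840r + 2070,
and factoring out 5 leaves 5(1250r^5 + 5000r^4 + 8000r^3 + 6400r^2 + 2568r + 414).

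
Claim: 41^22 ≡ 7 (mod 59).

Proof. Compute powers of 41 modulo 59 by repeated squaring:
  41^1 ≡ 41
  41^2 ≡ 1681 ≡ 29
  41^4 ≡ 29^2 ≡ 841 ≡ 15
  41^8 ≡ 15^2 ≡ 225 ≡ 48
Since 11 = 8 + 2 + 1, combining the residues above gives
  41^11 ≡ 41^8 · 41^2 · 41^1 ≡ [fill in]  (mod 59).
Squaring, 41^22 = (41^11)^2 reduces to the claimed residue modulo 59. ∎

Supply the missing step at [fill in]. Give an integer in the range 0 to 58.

19

Multiply the listed residues: 48 · 29 · 41 = 1392 → 57072.
Reducing modulo 59: 57072 = 967·59 + 19, so 41^11 ≡ 19.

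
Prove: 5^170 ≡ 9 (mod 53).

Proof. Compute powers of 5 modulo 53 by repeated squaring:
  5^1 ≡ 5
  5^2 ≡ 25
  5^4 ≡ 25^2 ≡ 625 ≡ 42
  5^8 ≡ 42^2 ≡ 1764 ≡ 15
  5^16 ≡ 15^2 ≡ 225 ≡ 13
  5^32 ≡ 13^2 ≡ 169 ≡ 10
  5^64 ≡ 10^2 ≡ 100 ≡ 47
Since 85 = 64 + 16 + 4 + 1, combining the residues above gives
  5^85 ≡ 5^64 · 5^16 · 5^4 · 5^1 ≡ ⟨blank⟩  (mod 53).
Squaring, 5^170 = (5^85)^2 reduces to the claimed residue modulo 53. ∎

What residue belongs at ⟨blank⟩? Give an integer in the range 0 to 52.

50

Multiply the listed residues: 47 · 13 · 42 · 5 = 611 → 25662 → 128310.
Reducing modulo 53: 128310 = 2420·53 + 50, so 5^85 ≡ 50.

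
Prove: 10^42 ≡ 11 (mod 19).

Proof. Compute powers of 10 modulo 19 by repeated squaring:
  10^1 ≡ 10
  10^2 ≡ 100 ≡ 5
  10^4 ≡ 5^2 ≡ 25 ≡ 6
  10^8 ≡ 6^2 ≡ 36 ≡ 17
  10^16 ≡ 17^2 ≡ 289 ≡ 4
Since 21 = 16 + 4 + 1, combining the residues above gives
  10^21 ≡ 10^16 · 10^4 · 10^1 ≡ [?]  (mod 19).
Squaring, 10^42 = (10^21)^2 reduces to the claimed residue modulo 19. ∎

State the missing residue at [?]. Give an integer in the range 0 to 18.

Multiply the listed residues: 4 · 6 · 10 = 24 → 240.
Reducing modulo 19: 240 = 12·19 + 12, so 10^21 ≡ 12.

12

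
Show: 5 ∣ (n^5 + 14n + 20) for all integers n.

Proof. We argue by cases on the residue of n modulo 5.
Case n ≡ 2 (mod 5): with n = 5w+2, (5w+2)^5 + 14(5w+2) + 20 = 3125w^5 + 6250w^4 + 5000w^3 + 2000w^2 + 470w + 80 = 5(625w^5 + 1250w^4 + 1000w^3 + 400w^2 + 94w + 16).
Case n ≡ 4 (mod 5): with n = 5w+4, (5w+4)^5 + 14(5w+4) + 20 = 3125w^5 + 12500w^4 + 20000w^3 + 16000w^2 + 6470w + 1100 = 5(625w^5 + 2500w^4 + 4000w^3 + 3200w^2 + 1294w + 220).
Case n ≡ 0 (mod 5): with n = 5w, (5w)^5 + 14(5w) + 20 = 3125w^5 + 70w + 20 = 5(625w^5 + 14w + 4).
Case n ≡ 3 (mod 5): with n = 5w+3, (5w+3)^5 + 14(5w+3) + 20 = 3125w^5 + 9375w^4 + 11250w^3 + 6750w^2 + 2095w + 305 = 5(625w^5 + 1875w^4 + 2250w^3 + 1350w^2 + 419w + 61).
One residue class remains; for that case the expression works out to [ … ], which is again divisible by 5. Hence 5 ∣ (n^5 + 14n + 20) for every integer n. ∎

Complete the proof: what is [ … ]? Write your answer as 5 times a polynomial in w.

5(625w^5 + 625w^4 + 250w^3 + 50w^2 + 19w + 7)

The residues treated are {2, 4, 0, 3}, so the missing case is n ≡ 1 (mod 5); write n = 5w+1.
Then (5w+1)^5 + 14(5w+1) + 20 = 3125w^5 + 3125w^4 + 1250w^3 + 250w^2 + 95w + 35 = 5(625w^5 + 625w^4 + 250w^3 + 50w^2 + 19w + 7).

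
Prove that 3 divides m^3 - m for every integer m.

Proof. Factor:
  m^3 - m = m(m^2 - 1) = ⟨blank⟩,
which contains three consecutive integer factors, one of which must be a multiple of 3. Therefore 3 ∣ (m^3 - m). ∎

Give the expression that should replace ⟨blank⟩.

(m - 1)m(m + 1)

m(m^2 - 1) = m(m - 1)(m + 1) = (m - 1)m(m + 1).
These three factors are consecutive integers, so their product is divisible by 3.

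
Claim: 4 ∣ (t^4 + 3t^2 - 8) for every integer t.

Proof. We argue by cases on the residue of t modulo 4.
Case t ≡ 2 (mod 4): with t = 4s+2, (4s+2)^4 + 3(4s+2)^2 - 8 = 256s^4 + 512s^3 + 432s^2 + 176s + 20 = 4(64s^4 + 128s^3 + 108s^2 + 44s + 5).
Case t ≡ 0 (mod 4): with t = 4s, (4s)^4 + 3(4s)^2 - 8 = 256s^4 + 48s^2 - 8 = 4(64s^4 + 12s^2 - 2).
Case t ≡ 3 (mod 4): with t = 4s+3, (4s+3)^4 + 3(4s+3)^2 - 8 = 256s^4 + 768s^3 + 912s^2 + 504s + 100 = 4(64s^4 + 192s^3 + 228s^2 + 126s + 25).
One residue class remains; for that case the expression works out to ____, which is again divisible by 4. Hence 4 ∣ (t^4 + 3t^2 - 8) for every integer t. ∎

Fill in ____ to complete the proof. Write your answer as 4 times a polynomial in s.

4(64s^4 + 64s^3 + 36s^2 + 10s - 1)

The residues treated are {2, 0, 3}, so the missing case is t ≡ 1 (mod 4); write t = 4s+1.
Then (4s+1)^4 + 3(4s+1)^2 - 8 = 256s^4 + 256s^3 + 144s^2 + 40s - 4 = 4(64s^4 + 64s^3 + 36s^2 + 10s - 1).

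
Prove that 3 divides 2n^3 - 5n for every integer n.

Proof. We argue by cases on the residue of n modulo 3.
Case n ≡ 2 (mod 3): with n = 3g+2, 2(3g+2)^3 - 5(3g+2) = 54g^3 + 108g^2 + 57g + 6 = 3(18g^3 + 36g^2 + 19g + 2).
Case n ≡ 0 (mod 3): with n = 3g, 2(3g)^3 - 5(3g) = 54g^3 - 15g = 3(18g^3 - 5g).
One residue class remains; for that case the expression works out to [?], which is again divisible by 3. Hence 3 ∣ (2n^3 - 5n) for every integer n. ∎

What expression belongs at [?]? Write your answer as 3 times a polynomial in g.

3(18g^3 + 18g^2 + g - 1)

Only n ≡ 1 (mod 3) is unaccounted for. Put n = 3g+1:
2(3g+1)^3 - 5(3g+1) expands to 54g^3 + 54g^2 + 3g - 3,
and factoring out 3 leaves 3(18g^3 + 18g^2 + g - 1).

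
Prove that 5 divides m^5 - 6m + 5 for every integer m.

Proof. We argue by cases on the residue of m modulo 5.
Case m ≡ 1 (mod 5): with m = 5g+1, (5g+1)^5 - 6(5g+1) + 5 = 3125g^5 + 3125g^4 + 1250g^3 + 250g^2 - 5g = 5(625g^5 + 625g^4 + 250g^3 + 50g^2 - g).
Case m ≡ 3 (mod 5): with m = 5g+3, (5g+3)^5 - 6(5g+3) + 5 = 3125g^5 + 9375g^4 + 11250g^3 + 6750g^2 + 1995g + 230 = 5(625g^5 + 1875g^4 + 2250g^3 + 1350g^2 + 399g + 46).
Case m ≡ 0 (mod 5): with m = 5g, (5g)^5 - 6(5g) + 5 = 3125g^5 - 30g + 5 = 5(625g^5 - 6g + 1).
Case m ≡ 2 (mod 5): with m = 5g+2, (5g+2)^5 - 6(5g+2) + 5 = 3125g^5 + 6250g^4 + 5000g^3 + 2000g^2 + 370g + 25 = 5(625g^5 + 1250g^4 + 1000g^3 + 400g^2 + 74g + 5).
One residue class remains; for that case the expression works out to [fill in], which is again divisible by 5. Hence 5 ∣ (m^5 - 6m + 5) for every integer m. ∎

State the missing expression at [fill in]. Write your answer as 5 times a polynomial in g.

Only m ≡ 4 (mod 5) is unaccounted for. Put m = 5g+4:
(5g+4)^5 - 6(5g+4) + 5 expands to 3125g^5 + 12500g^4 + 20000g^3 + 16000g^2 + 6370g + 1005,
and factoring out 5 leaves 5(625g^5 + 2500g^4 + 4000g^3 + 3200g^2 + 1274g + 201).

5(625g^5 + 2500g^4 + 4000g^3 + 3200g^2 + 1274g + 201)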